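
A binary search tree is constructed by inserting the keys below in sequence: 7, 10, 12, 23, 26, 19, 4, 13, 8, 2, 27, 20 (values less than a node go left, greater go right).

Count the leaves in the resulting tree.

5

Insert 7: tree is empty, so 7 becomes the root.
Insert 10: 10 > 7 → go right. Place as right child of 7.
Insert 12: 12 > 7 → go right; 12 > 10 → go right. Place as right child of 10.
Insert 23: 23 > 7 → go right; 23 > 10 → go right; 23 > 12 → go right. Place as right child of 12.
Insert 26: 26 > 7 → go right; 26 > 10 → go right; 26 > 12 → go right; 26 > 23 → go right. Place as right child of 23.
Insert 19: 19 > 7 → go right; 19 > 10 → go right; 19 > 12 → go right; 19 < 23 → go left. Place as left child of 23.
Insert 4: 4 < 7 → go left. Place as left child of 7.
Insert 13: 13 > 7 → go right; 13 > 10 → go right; 13 > 12 → go right; 13 < 23 → go left; 13 < 19 → go left. Place as left child of 19.
Insert 8: 8 > 7 → go right; 8 < 10 → go left. Place as left child of 10.
Insert 2: 2 < 7 → go left; 2 < 4 → go left. Place as left child of 4.
Insert 27: 27 > 7 → go right; 27 > 10 → go right; 27 > 12 → go right; 27 > 23 → go right; 27 > 26 → go right. Place as right child of 26.
Insert 20: 20 > 7 → go right; 20 > 10 → go right; 20 > 12 → go right; 20 < 23 → go left; 20 > 19 → go right. Place as right child of 19.

Leaves: 2, 8, 13, 20, 27 — 5 in total.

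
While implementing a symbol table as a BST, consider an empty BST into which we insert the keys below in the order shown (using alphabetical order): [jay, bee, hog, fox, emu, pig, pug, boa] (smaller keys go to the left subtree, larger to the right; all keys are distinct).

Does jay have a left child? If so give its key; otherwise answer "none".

Insert jay: tree is empty, so jay becomes the root.
Insert bee: bee < jay → go left. Place as left child of jay.
Insert hog: hog < jay → go left; hog > bee → go right. Place as right child of bee.
Insert fox: fox < jay → go left; fox > bee → go right; fox < hog → go left. Place as left child of hog.
Insert emu: emu < jay → go left; emu > bee → go right; emu < hog → go left; emu < fox → go left. Place as left child of fox.
Insert pig: pig > jay → go right. Place as right child of jay.
Insert pug: pug > jay → go right; pug > pig → go right. Place as right child of pig.
Insert boa: boa < jay → go left; boa > bee → go right; boa < hog → go left; boa < fox → go left; boa < emu → go left. Place as left child of emu.

bee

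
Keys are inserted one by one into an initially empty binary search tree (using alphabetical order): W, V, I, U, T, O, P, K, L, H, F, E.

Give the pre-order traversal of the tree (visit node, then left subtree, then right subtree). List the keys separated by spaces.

Resulting structure (node: left, right):
  W: L=V, R=–
  V: L=I, R=–
  I: L=H, R=U
  U: L=T, R=–
  T: L=O, R=–
  O: L=K, R=P
  P: L=–, R=–
  K: L=–, R=L
  L: L=–, R=–
  H: L=F, R=–
  F: L=E, R=–
  E: L=–, R=–

W V I H F E U T O K L P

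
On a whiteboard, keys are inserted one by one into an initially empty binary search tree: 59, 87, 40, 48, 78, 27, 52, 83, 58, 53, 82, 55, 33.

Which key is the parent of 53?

Insert 59: tree is empty, so 59 becomes the root.
Insert 87: 87 > 59 → go right. Place as right child of 59.
Insert 40: 40 < 59 → go left. Place as left child of 59.
Insert 48: 48 < 59 → go left; 48 > 40 → go right. Place as right child of 40.
Insert 78: 78 > 59 → go right; 78 < 87 → go left. Place as left child of 87.
Insert 27: 27 < 59 → go left; 27 < 40 → go left. Place as left child of 40.
Insert 52: 52 < 59 → go left; 52 > 40 → go right; 52 > 48 → go right. Place as right child of 48.
Insert 83: 83 > 59 → go right; 83 < 87 → go left; 83 > 78 → go right. Place as right child of 78.
Insert 58: 58 < 59 → go left; 58 > 40 → go right; 58 > 48 → go right; 58 > 52 → go right. Place as right child of 52.
Insert 53: 53 < 59 → go left; 53 > 40 → go right; 53 > 48 → go right; 53 > 52 → go right; 53 < 58 → go left. Place as left child of 58.
Insert 82: 82 > 59 → go right; 82 < 87 → go left; 82 > 78 → go right; 82 < 83 → go left. Place as left child of 83.
Insert 55: 55 < 59 → go left; 55 > 40 → go right; 55 > 48 → go right; 55 > 52 → go right; 55 < 58 → go left; 55 > 53 → go right. Place as right child of 53.
Insert 33: 33 < 59 → go left; 33 < 40 → go left; 33 > 27 → go right. Place as right child of 27.

58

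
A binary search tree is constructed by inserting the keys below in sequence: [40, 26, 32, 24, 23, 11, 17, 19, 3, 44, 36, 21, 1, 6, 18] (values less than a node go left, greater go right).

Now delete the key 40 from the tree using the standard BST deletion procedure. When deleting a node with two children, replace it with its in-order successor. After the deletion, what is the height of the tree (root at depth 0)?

7

40: root
26: left child of 40 (depth 1)
32: right child of 26 (depth 2)
24: left child of 26 (depth 2)
23: left child of 24 (depth 3)
11: left child of 23 (depth 4)
17: right child of 11 (depth 5)
19: right child of 17 (depth 6)
3: left child of 11 (depth 5)
44: right child of 40 (depth 1)
36: right child of 32 (depth 3)
21: right child of 19 (depth 7)
1: left child of 3 (depth 6)
6: right child of 3 (depth 6)
18: left child of 19 (depth 7)

Delete 40 (two children — replace with in-order successor).
After deletion, deepest node is 21 at depth 7.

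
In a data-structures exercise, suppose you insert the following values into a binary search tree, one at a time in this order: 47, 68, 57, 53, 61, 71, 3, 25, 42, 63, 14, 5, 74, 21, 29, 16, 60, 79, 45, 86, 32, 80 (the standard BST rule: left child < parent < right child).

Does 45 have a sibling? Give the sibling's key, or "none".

Insert 47: tree is empty, so 47 becomes the root.
Insert 68: 68 > 47 → go right. Place as right child of 47.
Insert 57: 57 > 47 → go right; 57 < 68 → go left. Place as left child of 68.
Insert 53: 53 > 47 → go right; 53 < 68 → go left; 53 < 57 → go left. Place as left child of 57.
Insert 61: 61 > 47 → go right; 61 < 68 → go left; 61 > 57 → go right. Place as right child of 57.
Insert 71: 71 > 47 → go right; 71 > 68 → go right. Place as right child of 68.
Insert 3: 3 < 47 → go left. Place as left child of 47.
Insert 25: 25 < 47 → go left; 25 > 3 → go right. Place as right child of 3.
Insert 42: 42 < 47 → go left; 42 > 3 → go right; 42 > 25 → go right. Place as right child of 25.
Insert 63: 63 > 47 → go right; 63 < 68 → go left; 63 > 57 → go right; 63 > 61 → go right. Place as right child of 61.
Insert 14: 14 < 47 → go left; 14 > 3 → go right; 14 < 25 → go left. Place as left child of 25.
Insert 5: 5 < 47 → go left; 5 > 3 → go right; 5 < 25 → go left; 5 < 14 → go left. Place as left child of 14.
Insert 74: 74 > 47 → go right; 74 > 68 → go right; 74 > 71 → go right. Place as right child of 71.
Insert 21: 21 < 47 → go left; 21 > 3 → go right; 21 < 25 → go left; 21 > 14 → go right. Place as right child of 14.
Insert 29: 29 < 47 → go left; 29 > 3 → go right; 29 > 25 → go right; 29 < 42 → go left. Place as left child of 42.
Insert 16: 16 < 47 → go left; 16 > 3 → go right; 16 < 25 → go left; 16 > 14 → go right; 16 < 21 → go left. Place as left child of 21.
Insert 60: 60 > 47 → go right; 60 < 68 → go left; 60 > 57 → go right; 60 < 61 → go left. Place as left child of 61.
Insert 79: 79 > 47 → go right; 79 > 68 → go right; 79 > 71 → go right; 79 > 74 → go right. Place as right child of 74.
Insert 45: 45 < 47 → go left; 45 > 3 → go right; 45 > 25 → go right; 45 > 42 → go right. Place as right child of 42.
Insert 86: 86 > 47 → go right; 86 > 68 → go right; 86 > 71 → go right; 86 > 74 → go right; 86 > 79 → go right. Place as right child of 79.
Insert 32: 32 < 47 → go left; 32 > 3 → go right; 32 > 25 → go right; 32 < 42 → go left; 32 > 29 → go right. Place as right child of 29.
Insert 80: 80 > 47 → go right; 80 > 68 → go right; 80 > 71 → go right; 80 > 74 → go right; 80 > 79 → go right; 80 < 86 → go left. Place as left child of 86.

45's parent is 42; the other child of 42 is 29.

29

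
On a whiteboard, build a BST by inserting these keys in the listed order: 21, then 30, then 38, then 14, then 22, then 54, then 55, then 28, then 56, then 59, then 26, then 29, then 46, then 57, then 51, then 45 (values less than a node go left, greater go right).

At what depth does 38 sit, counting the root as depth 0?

2

Insert 21: tree is empty, so 21 becomes the root.
Insert 30: 30 > 21 → go right. Place as right child of 21.
Insert 38: 38 > 21 → go right; 38 > 30 → go right. Place as right child of 30.
Insert 14: 14 < 21 → go left. Place as left child of 21.
Insert 22: 22 > 21 → go right; 22 < 30 → go left. Place as left child of 30.
Insert 54: 54 > 21 → go right; 54 > 30 → go right; 54 > 38 → go right. Place as right child of 38.
Insert 55: 55 > 21 → go right; 55 > 30 → go right; 55 > 38 → go right; 55 > 54 → go right. Place as right child of 54.
Insert 28: 28 > 21 → go right; 28 < 30 → go left; 28 > 22 → go right. Place as right child of 22.
Insert 56: 56 > 21 → go right; 56 > 30 → go right; 56 > 38 → go right; 56 > 54 → go right; 56 > 55 → go right. Place as right child of 55.
Insert 59: 59 > 21 → go right; 59 > 30 → go right; 59 > 38 → go right; 59 > 54 → go right; 59 > 55 → go right; 59 > 56 → go right. Place as right child of 56.
Insert 26: 26 > 21 → go right; 26 < 30 → go left; 26 > 22 → go right; 26 < 28 → go left. Place as left child of 28.
Insert 29: 29 > 21 → go right; 29 < 30 → go left; 29 > 22 → go right; 29 > 28 → go right. Place as right child of 28.
Insert 46: 46 > 21 → go right; 46 > 30 → go right; 46 > 38 → go right; 46 < 54 → go left. Place as left child of 54.
Insert 57: 57 > 21 → go right; 57 > 30 → go right; 57 > 38 → go right; 57 > 54 → go right; 57 > 55 → go right; 57 > 56 → go right; 57 < 59 → go left. Place as left child of 59.
Insert 51: 51 > 21 → go right; 51 > 30 → go right; 51 > 38 → go right; 51 < 54 → go left; 51 > 46 → go right. Place as right child of 46.
Insert 45: 45 > 21 → go right; 45 > 30 → go right; 45 > 38 → go right; 45 < 54 → go left; 45 < 46 → go left. Place as left child of 46.

Path to 38: 21 → 30 → 38, which is 2 edges.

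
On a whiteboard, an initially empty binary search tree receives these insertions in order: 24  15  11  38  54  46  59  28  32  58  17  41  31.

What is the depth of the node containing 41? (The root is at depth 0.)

Resulting structure (node: left, right):
  24: L=15, R=38
  15: L=11, R=17
  11: L=–, R=–
  38: L=28, R=54
  54: L=46, R=59
  46: L=41, R=–
  59: L=58, R=–
  28: L=–, R=32
  32: L=31, R=–
  58: L=–, R=–
  17: L=–, R=–
  41: L=–, R=–
  31: L=–, R=–

Path to 41: 24 → 38 → 54 → 46 → 41, which is 4 edges.

4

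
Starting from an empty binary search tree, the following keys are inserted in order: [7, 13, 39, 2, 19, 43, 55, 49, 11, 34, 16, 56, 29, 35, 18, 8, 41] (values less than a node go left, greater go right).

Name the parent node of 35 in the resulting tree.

34

7: root
13: right child of 7 (depth 1)
39: right child of 13 (depth 2)
2: left child of 7 (depth 1)
19: left child of 39 (depth 3)
43: right child of 39 (depth 3)
55: right child of 43 (depth 4)
49: left child of 55 (depth 5)
11: left child of 13 (depth 2)
34: right child of 19 (depth 4)
16: left child of 19 (depth 4)
56: right child of 55 (depth 5)
29: left child of 34 (depth 5)
35: right child of 34 (depth 5)
18: right child of 16 (depth 5)
8: left child of 11 (depth 3)
41: left child of 43 (depth 4)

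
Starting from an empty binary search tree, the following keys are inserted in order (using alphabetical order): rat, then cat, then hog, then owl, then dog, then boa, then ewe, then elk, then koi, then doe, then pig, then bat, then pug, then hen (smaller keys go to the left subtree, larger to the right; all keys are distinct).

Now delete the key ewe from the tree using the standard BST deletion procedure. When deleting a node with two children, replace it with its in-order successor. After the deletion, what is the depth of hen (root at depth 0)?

4

Insert rat: tree is empty, so rat becomes the root.
Insert cat: cat < rat → go left. Place as left child of rat.
Insert hog: hog < rat → go left; hog > cat → go right. Place as right child of cat.
Insert owl: owl < rat → go left; owl > cat → go right; owl > hog → go right. Place as right child of hog.
Insert dog: dog < rat → go left; dog > cat → go right; dog < hog → go left. Place as left child of hog.
Insert boa: boa < rat → go left; boa < cat → go left. Place as left child of cat.
Insert ewe: ewe < rat → go left; ewe > cat → go right; ewe < hog → go left; ewe > dog → go right. Place as right child of dog.
Insert elk: elk < rat → go left; elk > cat → go right; elk < hog → go left; elk > dog → go right; elk < ewe → go left. Place as left child of ewe.
Insert koi: koi < rat → go left; koi > cat → go right; koi > hog → go right; koi < owl → go left. Place as left child of owl.
Insert doe: doe < rat → go left; doe > cat → go right; doe < hog → go left; doe < dog → go left. Place as left child of dog.
Insert pig: pig < rat → go left; pig > cat → go right; pig > hog → go right; pig > owl → go right. Place as right child of owl.
Insert bat: bat < rat → go left; bat < cat → go left; bat < boa → go left. Place as left child of boa.
Insert pug: pug < rat → go left; pug > cat → go right; pug > hog → go right; pug > owl → go right; pug > pig → go right. Place as right child of pig.
Insert hen: hen < rat → go left; hen > cat → go right; hen < hog → go left; hen > dog → go right; hen > ewe → go right. Place as right child of ewe.

Delete ewe (two children — replace with in-order successor).
After deletion, path to hen: rat → cat → hog → dog → hen.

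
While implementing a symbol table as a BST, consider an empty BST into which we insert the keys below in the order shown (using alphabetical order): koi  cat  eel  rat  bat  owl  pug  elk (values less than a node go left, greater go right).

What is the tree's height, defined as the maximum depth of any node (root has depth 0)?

3

Insert koi: tree is empty, so koi becomes the root.
Insert cat: cat < koi → go left. Place as left child of koi.
Insert eel: eel < koi → go left; eel > cat → go right. Place as right child of cat.
Insert rat: rat > koi → go right. Place as right child of koi.
Insert bat: bat < koi → go left; bat < cat → go left. Place as left child of cat.
Insert owl: owl > koi → go right; owl < rat → go left. Place as left child of rat.
Insert pug: pug > koi → go right; pug < rat → go left; pug > owl → go right. Place as right child of owl.
Insert elk: elk < koi → go left; elk > cat → go right; elk > eel → go right. Place as right child of eel.

The deepest node is pug at depth 3.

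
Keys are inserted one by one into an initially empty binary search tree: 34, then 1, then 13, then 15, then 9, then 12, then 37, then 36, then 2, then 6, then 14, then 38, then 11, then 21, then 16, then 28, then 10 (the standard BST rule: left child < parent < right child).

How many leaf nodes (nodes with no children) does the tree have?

7

Resulting structure (node: left, right):
  34: L=1, R=37
  1: L=–, R=13
  13: L=9, R=15
  15: L=14, R=21
  9: L=2, R=12
  12: L=11, R=–
  37: L=36, R=38
  36: L=–, R=–
  2: L=–, R=6
  6: L=–, R=–
  14: L=–, R=–
  38: L=–, R=–
  11: L=10, R=–
  21: L=16, R=28
  16: L=–, R=–
  28: L=–, R=–
  10: L=–, R=–

Leaves: 6, 10, 14, 16, 28, 36, 38 — 7 in total.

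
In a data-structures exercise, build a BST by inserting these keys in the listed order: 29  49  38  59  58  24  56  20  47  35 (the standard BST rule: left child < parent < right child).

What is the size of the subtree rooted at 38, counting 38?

3

Resulting structure (node: left, right):
  29: L=24, R=49
  49: L=38, R=59
  38: L=35, R=47
  59: L=58, R=–
  58: L=56, R=–
  24: L=20, R=–
  56: L=–, R=–
  20: L=–, R=–
  47: L=–, R=–
  35: L=–, R=–

Subtree rooted at 38 contains: 38, 35, 47 — 3 nodes.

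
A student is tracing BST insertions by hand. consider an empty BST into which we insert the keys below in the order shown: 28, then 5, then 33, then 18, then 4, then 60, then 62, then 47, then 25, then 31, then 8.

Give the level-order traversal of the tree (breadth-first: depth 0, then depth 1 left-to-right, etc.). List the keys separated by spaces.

28: root
5: left child of 28 (depth 1)
33: right child of 28 (depth 1)
18: right child of 5 (depth 2)
4: left child of 5 (depth 2)
60: right child of 33 (depth 2)
62: right child of 60 (depth 3)
47: left child of 60 (depth 3)
25: right child of 18 (depth 3)
31: left child of 33 (depth 2)
8: left child of 18 (depth 3)

28 5 33 4 18 31 60 8 25 47 62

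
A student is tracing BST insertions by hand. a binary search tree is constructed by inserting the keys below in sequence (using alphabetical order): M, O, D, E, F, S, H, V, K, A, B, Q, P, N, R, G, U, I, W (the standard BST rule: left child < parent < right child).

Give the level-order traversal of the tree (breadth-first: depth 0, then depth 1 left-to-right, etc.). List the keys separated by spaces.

M: root
O: right child of M (depth 1)
D: left child of M (depth 1)
E: right child of D (depth 2)
F: right child of E (depth 3)
S: right child of O (depth 2)
H: right child of F (depth 4)
V: right child of S (depth 3)
K: right child of H (depth 5)
A: left child of D (depth 2)
B: right child of A (depth 3)
Q: left child of S (depth 3)
P: left child of Q (depth 4)
N: left child of O (depth 2)
R: right child of Q (depth 4)
G: left child of H (depth 5)
U: left child of V (depth 4)
I: left child of K (depth 6)
W: right child of V (depth 4)

M D O A E N S B F Q V H P R U W G K I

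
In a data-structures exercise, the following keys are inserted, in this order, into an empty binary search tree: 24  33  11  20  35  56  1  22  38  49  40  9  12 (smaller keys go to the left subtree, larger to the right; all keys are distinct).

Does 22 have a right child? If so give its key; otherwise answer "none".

none

24: root
33: right child of 24 (depth 1)
11: left child of 24 (depth 1)
20: right child of 11 (depth 2)
35: right child of 33 (depth 2)
56: right child of 35 (depth 3)
1: left child of 11 (depth 2)
22: right child of 20 (depth 3)
38: left child of 56 (depth 4)
49: right child of 38 (depth 5)
40: left child of 49 (depth 6)
9: right child of 1 (depth 3)
12: left child of 20 (depth 3)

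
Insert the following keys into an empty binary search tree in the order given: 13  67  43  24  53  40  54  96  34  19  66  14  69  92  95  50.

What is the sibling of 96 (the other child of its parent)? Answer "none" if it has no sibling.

13: root
67: right child of 13 (depth 1)
43: left child of 67 (depth 2)
24: left child of 43 (depth 3)
53: right child of 43 (depth 3)
40: right child of 24 (depth 4)
54: right child of 53 (depth 4)
96: right child of 67 (depth 2)
34: left child of 40 (depth 5)
19: left child of 24 (depth 4)
66: right child of 54 (depth 5)
14: left child of 19 (depth 5)
69: left child of 96 (depth 3)
92: right child of 69 (depth 4)
95: right child of 92 (depth 5)
50: left child of 53 (depth 4)

96's parent is 67; the other child of 67 is 43.

43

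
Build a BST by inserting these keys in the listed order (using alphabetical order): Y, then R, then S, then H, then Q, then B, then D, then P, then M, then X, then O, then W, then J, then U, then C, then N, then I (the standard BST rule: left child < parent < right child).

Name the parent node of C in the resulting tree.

D

Y: root
R: left child of Y (depth 1)
S: right child of R (depth 2)
H: left child of R (depth 2)
Q: right child of H (depth 3)
B: left child of H (depth 3)
D: right child of B (depth 4)
P: left child of Q (depth 4)
M: left child of P (depth 5)
X: right child of S (depth 3)
O: right child of M (depth 6)
W: left child of X (depth 4)
J: left child of M (depth 6)
U: left child of W (depth 5)
C: left child of D (depth 5)
N: left child of O (depth 7)
I: left child of J (depth 7)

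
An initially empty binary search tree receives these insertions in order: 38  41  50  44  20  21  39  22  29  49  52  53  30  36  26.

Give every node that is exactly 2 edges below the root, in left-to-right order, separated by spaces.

21 39 50

38: root
41: right child of 38 (depth 1)
50: right child of 41 (depth 2)
44: left child of 50 (depth 3)
20: left child of 38 (depth 1)
21: right child of 20 (depth 2)
39: left child of 41 (depth 2)
22: right child of 21 (depth 3)
29: right child of 22 (depth 4)
49: right child of 44 (depth 4)
52: right child of 50 (depth 3)
53: right child of 52 (depth 4)
30: right child of 29 (depth 5)
36: right child of 30 (depth 6)
26: left child of 29 (depth 5)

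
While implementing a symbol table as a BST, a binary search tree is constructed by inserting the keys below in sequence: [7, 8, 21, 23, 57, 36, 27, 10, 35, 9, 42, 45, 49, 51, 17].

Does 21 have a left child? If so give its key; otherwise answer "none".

Insert 7: tree is empty, so 7 becomes the root.
Insert 8: 8 > 7 → go right. Place as right child of 7.
Insert 21: 21 > 7 → go right; 21 > 8 → go right. Place as right child of 8.
Insert 23: 23 > 7 → go right; 23 > 8 → go right; 23 > 21 → go right. Place as right child of 21.
Insert 57: 57 > 7 → go right; 57 > 8 → go right; 57 > 21 → go right; 57 > 23 → go right. Place as right child of 23.
Insert 36: 36 > 7 → go right; 36 > 8 → go right; 36 > 21 → go right; 36 > 23 → go right; 36 < 57 → go left. Place as left child of 57.
Insert 27: 27 > 7 → go right; 27 > 8 → go right; 27 > 21 → go right; 27 > 23 → go right; 27 < 57 → go left; 27 < 36 → go left. Place as left child of 36.
Insert 10: 10 > 7 → go right; 10 > 8 → go right; 10 < 21 → go left. Place as left child of 21.
Insert 35: 35 > 7 → go right; 35 > 8 → go right; 35 > 21 → go right; 35 > 23 → go right; 35 < 57 → go left; 35 < 36 → go left; 35 > 27 → go right. Place as right child of 27.
Insert 9: 9 > 7 → go right; 9 > 8 → go right; 9 < 21 → go left; 9 < 10 → go left. Place as left child of 10.
Insert 42: 42 > 7 → go right; 42 > 8 → go right; 42 > 21 → go right; 42 > 23 → go right; 42 < 57 → go left; 42 > 36 → go right. Place as right child of 36.
Insert 45: 45 > 7 → go right; 45 > 8 → go right; 45 > 21 → go right; 45 > 23 → go right; 45 < 57 → go left; 45 > 36 → go right; 45 > 42 → go right. Place as right child of 42.
Insert 49: 49 > 7 → go right; 49 > 8 → go right; 49 > 21 → go right; 49 > 23 → go right; 49 < 57 → go left; 49 > 36 → go right; 49 > 42 → go right; 49 > 45 → go right. Place as right child of 45.
Insert 51: 51 > 7 → go right; 51 > 8 → go right; 51 > 21 → go right; 51 > 23 → go right; 51 < 57 → go left; 51 > 36 → go right; 51 > 42 → go right; 51 > 45 → go right; 51 > 49 → go right. Place as right child of 49.
Insert 17: 17 > 7 → go right; 17 > 8 → go right; 17 < 21 → go left; 17 > 10 → go right. Place as right child of 10.

10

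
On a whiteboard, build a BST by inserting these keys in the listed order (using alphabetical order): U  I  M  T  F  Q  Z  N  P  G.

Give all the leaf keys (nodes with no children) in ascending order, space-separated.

U: root
I: left child of U (depth 1)
M: right child of I (depth 2)
T: right child of M (depth 3)
F: left child of I (depth 2)
Q: left child of T (depth 4)
Z: right child of U (depth 1)
N: left child of Q (depth 5)
P: right child of N (depth 6)
G: right child of F (depth 3)

G P Z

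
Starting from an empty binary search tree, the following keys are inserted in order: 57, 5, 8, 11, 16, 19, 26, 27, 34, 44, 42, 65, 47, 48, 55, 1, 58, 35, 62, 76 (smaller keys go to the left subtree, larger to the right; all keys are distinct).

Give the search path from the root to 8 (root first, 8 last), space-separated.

Resulting structure (node: left, right):
  57: L=5, R=65
  5: L=1, R=8
  8: L=–, R=11
  11: L=–, R=16
  16: L=–, R=19
  19: L=–, R=26
  26: L=–, R=27
  27: L=–, R=34
  34: L=–, R=44
  44: L=42, R=47
  42: L=35, R=–
  65: L=58, R=76
  47: L=–, R=48
  48: L=–, R=55
  55: L=–, R=–
  1: L=–, R=–
  58: L=–, R=62
  35: L=–, R=–
  62: L=–, R=–
  76: L=–, R=–

57 5 8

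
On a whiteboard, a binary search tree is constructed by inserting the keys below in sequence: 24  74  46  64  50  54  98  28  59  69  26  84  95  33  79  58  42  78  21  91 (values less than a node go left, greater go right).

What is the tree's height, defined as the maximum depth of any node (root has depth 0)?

24: root
74: right child of 24 (depth 1)
46: left child of 74 (depth 2)
64: right child of 46 (depth 3)
50: left child of 64 (depth 4)
54: right child of 50 (depth 5)
98: right child of 74 (depth 2)
28: left child of 46 (depth 3)
59: right child of 54 (depth 6)
69: right child of 64 (depth 4)
26: left child of 28 (depth 4)
84: left child of 98 (depth 3)
95: right child of 84 (depth 4)
33: right child of 28 (depth 4)
79: left child of 84 (depth 4)
58: left child of 59 (depth 7)
42: right child of 33 (depth 5)
78: left child of 79 (depth 5)
21: left child of 24 (depth 1)
91: left child of 95 (depth 5)

The deepest node is 58 at depth 7.

7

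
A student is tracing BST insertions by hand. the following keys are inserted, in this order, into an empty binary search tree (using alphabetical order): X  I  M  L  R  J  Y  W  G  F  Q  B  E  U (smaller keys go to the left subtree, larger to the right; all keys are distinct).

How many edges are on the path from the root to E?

Insert X: tree is empty, so X becomes the root.
Insert I: I < X → go left. Place as left child of X.
Insert M: M < X → go left; M > I → go right. Place as right child of I.
Insert L: L < X → go left; L > I → go right; L < M → go left. Place as left child of M.
Insert R: R < X → go left; R > I → go right; R > M → go right. Place as right child of M.
Insert J: J < X → go left; J > I → go right; J < M → go left; J < L → go left. Place as left child of L.
Insert Y: Y > X → go right. Place as right child of X.
Insert W: W < X → go left; W > I → go right; W > M → go right; W > R → go right. Place as right child of R.
Insert G: G < X → go left; G < I → go left. Place as left child of I.
Insert F: F < X → go left; F < I → go left; F < G → go left. Place as left child of G.
Insert Q: Q < X → go left; Q > I → go right; Q > M → go right; Q < R → go left. Place as left child of R.
Insert B: B < X → go left; B < I → go left; B < G → go left; B < F → go left. Place as left child of F.
Insert E: E < X → go left; E < I → go left; E < G → go left; E < F → go left; E > B → go right. Place as right child of B.
Insert U: U < X → go left; U > I → go right; U > M → go right; U > R → go right; U < W → go left. Place as left child of W.

Path to E: X → I → G → F → B → E, which is 5 edges.

5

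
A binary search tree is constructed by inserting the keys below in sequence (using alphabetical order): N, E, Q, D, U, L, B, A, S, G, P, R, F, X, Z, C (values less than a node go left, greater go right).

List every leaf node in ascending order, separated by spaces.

A C F P R Z

N: root
E: left child of N (depth 1)
Q: right child of N (depth 1)
D: left child of E (depth 2)
U: right child of Q (depth 2)
L: right child of E (depth 2)
B: left child of D (depth 3)
A: left child of B (depth 4)
S: left child of U (depth 3)
G: left child of L (depth 3)
P: left child of Q (depth 2)
R: left child of S (depth 4)
F: left child of G (depth 4)
X: right child of U (depth 3)
Z: right child of X (depth 4)
C: right child of B (depth 4)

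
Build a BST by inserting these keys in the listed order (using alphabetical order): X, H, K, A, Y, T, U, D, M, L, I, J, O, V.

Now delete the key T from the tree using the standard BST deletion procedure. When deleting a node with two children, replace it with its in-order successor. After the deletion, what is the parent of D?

A

X: root
H: left child of X (depth 1)
K: right child of H (depth 2)
A: left child of H (depth 2)
Y: right child of X (depth 1)
T: right child of K (depth 3)
U: right child of T (depth 4)
D: right child of A (depth 3)
M: left child of T (depth 4)
L: left child of M (depth 5)
I: left child of K (depth 3)
J: right child of I (depth 4)
O: right child of M (depth 5)
V: right child of U (depth 5)

Delete T (two children — replace with in-order successor).
After deletion, D's parent is A.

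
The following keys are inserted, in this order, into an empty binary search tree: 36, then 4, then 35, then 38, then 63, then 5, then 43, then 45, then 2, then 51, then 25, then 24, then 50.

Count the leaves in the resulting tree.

3

Resulting structure (node: left, right):
  36: L=4, R=38
  4: L=2, R=35
  35: L=5, R=–
  38: L=–, R=63
  63: L=43, R=–
  5: L=–, R=25
  43: L=–, R=45
  45: L=–, R=51
  2: L=–, R=–
  51: L=50, R=–
  25: L=24, R=–
  24: L=–, R=–
  50: L=–, R=–

Leaves: 2, 24, 50 — 3 in total.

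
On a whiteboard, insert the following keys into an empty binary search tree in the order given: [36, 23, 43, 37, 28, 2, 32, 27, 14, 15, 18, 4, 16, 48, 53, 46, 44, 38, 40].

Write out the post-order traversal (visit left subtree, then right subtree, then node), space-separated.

4 16 18 15 14 2 27 32 28 23 40 38 37 44 46 53 48 43 36

Insert 36: tree is empty, so 36 becomes the root.
Insert 23: 23 < 36 → go left. Place as left child of 36.
Insert 43: 43 > 36 → go right. Place as right child of 36.
Insert 37: 37 > 36 → go right; 37 < 43 → go left. Place as left child of 43.
Insert 28: 28 < 36 → go left; 28 > 23 → go right. Place as right child of 23.
Insert 2: 2 < 36 → go left; 2 < 23 → go left. Place as left child of 23.
Insert 32: 32 < 36 → go left; 32 > 23 → go right; 32 > 28 → go right. Place as right child of 28.
Insert 27: 27 < 36 → go left; 27 > 23 → go right; 27 < 28 → go left. Place as left child of 28.
Insert 14: 14 < 36 → go left; 14 < 23 → go left; 14 > 2 → go right. Place as right child of 2.
Insert 15: 15 < 36 → go left; 15 < 23 → go left; 15 > 2 → go right; 15 > 14 → go right. Place as right child of 14.
Insert 18: 18 < 36 → go left; 18 < 23 → go left; 18 > 2 → go right; 18 > 14 → go right; 18 > 15 → go right. Place as right child of 15.
Insert 4: 4 < 36 → go left; 4 < 23 → go left; 4 > 2 → go right; 4 < 14 → go left. Place as left child of 14.
Insert 16: 16 < 36 → go left; 16 < 23 → go left; 16 > 2 → go right; 16 > 14 → go right; 16 > 15 → go right; 16 < 18 → go left. Place as left child of 18.
Insert 48: 48 > 36 → go right; 48 > 43 → go right. Place as right child of 43.
Insert 53: 53 > 36 → go right; 53 > 43 → go right; 53 > 48 → go right. Place as right child of 48.
Insert 46: 46 > 36 → go right; 46 > 43 → go right; 46 < 48 → go left. Place as left child of 48.
Insert 44: 44 > 36 → go right; 44 > 43 → go right; 44 < 48 → go left; 44 < 46 → go left. Place as left child of 46.
Insert 38: 38 > 36 → go right; 38 < 43 → go left; 38 > 37 → go right. Place as right child of 37.
Insert 40: 40 > 36 → go right; 40 < 43 → go left; 40 > 37 → go right; 40 > 38 → go right. Place as right child of 38.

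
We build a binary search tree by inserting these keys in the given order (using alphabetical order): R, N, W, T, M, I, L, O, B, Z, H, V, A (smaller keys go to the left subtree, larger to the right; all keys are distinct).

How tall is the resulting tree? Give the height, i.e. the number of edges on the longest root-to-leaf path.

5

R: root
N: left child of R (depth 1)
W: right child of R (depth 1)
T: left child of W (depth 2)
M: left child of N (depth 2)
I: left child of M (depth 3)
L: right child of I (depth 4)
O: right child of N (depth 2)
B: left child of I (depth 4)
Z: right child of W (depth 2)
H: right child of B (depth 5)
V: right child of T (depth 3)
A: left child of B (depth 5)

The deepest node is H at depth 5.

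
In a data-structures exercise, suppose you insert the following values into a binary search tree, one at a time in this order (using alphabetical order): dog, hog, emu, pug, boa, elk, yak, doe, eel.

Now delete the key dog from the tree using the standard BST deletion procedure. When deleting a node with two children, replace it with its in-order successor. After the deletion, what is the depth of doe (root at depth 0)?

2

Insert dog: tree is empty, so dog becomes the root.
Insert hog: hog > dog → go right. Place as right child of dog.
Insert emu: emu > dog → go right; emu < hog → go left. Place as left child of hog.
Insert pug: pug > dog → go right; pug > hog → go right. Place as right child of hog.
Insert boa: boa < dog → go left. Place as left child of dog.
Insert elk: elk > dog → go right; elk < hog → go left; elk < emu → go left. Place as left child of emu.
Insert yak: yak > dog → go right; yak > hog → go right; yak > pug → go right. Place as right child of pug.
Insert doe: doe < dog → go left; doe > boa → go right. Place as right child of boa.
Insert eel: eel > dog → go right; eel < hog → go left; eel < emu → go left; eel < elk → go left. Place as left child of elk.

Delete dog (two children — replace with in-order successor).
After deletion, path to doe: eel → boa → doe.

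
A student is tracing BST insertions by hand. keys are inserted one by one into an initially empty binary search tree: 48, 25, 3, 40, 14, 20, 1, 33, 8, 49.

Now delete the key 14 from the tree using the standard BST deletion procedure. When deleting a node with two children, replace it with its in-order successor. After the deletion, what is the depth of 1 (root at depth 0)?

Insert 48: tree is empty, so 48 becomes the root.
Insert 25: 25 < 48 → go left. Place as left child of 48.
Insert 3: 3 < 48 → go left; 3 < 25 → go left. Place as left child of 25.
Insert 40: 40 < 48 → go left; 40 > 25 → go right. Place as right child of 25.
Insert 14: 14 < 48 → go left; 14 < 25 → go left; 14 > 3 → go right. Place as right child of 3.
Insert 20: 20 < 48 → go left; 20 < 25 → go left; 20 > 3 → go right; 20 > 14 → go right. Place as right child of 14.
Insert 1: 1 < 48 → go left; 1 < 25 → go left; 1 < 3 → go left. Place as left child of 3.
Insert 33: 33 < 48 → go left; 33 > 25 → go right; 33 < 40 → go left. Place as left child of 40.
Insert 8: 8 < 48 → go left; 8 < 25 → go left; 8 > 3 → go right; 8 < 14 → go left. Place as left child of 14.
Insert 49: 49 > 48 → go right. Place as right child of 48.

Delete 14 (two children — replace with in-order successor).
After deletion, path to 1: 48 → 25 → 3 → 1.

3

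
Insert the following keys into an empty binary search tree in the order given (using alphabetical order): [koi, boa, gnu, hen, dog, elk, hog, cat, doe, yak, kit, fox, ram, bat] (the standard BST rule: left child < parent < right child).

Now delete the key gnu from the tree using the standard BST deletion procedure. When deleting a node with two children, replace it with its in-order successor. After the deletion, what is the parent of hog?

koi: root
boa: left child of koi (depth 1)
gnu: right child of boa (depth 2)
hen: right child of gnu (depth 3)
dog: left child of gnu (depth 3)
elk: right child of dog (depth 4)
hog: right child of hen (depth 4)
cat: left child of dog (depth 4)
doe: right child of cat (depth 5)
yak: right child of koi (depth 1)
kit: right child of hog (depth 5)
fox: right child of elk (depth 5)
ram: left child of yak (depth 2)
bat: left child of boa (depth 2)

Delete gnu (two children — replace with in-order successor).
After deletion, hog's parent is hen.

hen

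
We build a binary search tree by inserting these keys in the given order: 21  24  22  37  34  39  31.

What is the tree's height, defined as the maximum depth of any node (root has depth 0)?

4

21: root
24: right child of 21 (depth 1)
22: left child of 24 (depth 2)
37: right child of 24 (depth 2)
34: left child of 37 (depth 3)
39: right child of 37 (depth 3)
31: left child of 34 (depth 4)

The deepest node is 31 at depth 4.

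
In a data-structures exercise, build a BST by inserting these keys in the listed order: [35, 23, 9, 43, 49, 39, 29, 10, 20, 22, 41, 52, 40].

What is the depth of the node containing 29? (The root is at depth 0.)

Resulting structure (node: left, right):
  35: L=23, R=43
  23: L=9, R=29
  9: L=–, R=10
  43: L=39, R=49
  49: L=–, R=52
  39: L=–, R=41
  29: L=–, R=–
  10: L=–, R=20
  20: L=–, R=22
  22: L=–, R=–
  41: L=40, R=–
  52: L=–, R=–
  40: L=–, R=–

Path to 29: 35 → 23 → 29, which is 2 edges.

2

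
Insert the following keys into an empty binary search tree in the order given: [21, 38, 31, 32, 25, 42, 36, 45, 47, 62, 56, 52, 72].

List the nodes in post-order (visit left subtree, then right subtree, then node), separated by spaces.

25 36 32 31 52 56 72 62 47 45 42 38 21

Insert 21: tree is empty, so 21 becomes the root.
Insert 38: 38 > 21 → go right. Place as right child of 21.
Insert 31: 31 > 21 → go right; 31 < 38 → go left. Place as left child of 38.
Insert 32: 32 > 21 → go right; 32 < 38 → go left; 32 > 31 → go right. Place as right child of 31.
Insert 25: 25 > 21 → go right; 25 < 38 → go left; 25 < 31 → go left. Place as left child of 31.
Insert 42: 42 > 21 → go right; 42 > 38 → go right. Place as right child of 38.
Insert 36: 36 > 21 → go right; 36 < 38 → go left; 36 > 31 → go right; 36 > 32 → go right. Place as right child of 32.
Insert 45: 45 > 21 → go right; 45 > 38 → go right; 45 > 42 → go right. Place as right child of 42.
Insert 47: 47 > 21 → go right; 47 > 38 → go right; 47 > 42 → go right; 47 > 45 → go right. Place as right child of 45.
Insert 62: 62 > 21 → go right; 62 > 38 → go right; 62 > 42 → go right; 62 > 45 → go right; 62 > 47 → go right. Place as right child of 47.
Insert 56: 56 > 21 → go right; 56 > 38 → go right; 56 > 42 → go right; 56 > 45 → go right; 56 > 47 → go right; 56 < 62 → go left. Place as left child of 62.
Insert 52: 52 > 21 → go right; 52 > 38 → go right; 52 > 42 → go right; 52 > 45 → go right; 52 > 47 → go right; 52 < 62 → go left; 52 < 56 → go left. Place as left child of 56.
Insert 72: 72 > 21 → go right; 72 > 38 → go right; 72 > 42 → go right; 72 > 45 → go right; 72 > 47 → go right; 72 > 62 → go right. Place as right child of 62.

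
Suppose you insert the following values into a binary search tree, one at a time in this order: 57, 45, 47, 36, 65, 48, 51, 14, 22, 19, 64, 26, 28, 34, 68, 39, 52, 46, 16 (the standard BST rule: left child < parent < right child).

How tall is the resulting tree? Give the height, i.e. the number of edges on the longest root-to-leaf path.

57: root
45: left child of 57 (depth 1)
47: right child of 45 (depth 2)
36: left child of 45 (depth 2)
65: right child of 57 (depth 1)
48: right child of 47 (depth 3)
51: right child of 48 (depth 4)
14: left child of 36 (depth 3)
22: right child of 14 (depth 4)
19: left child of 22 (depth 5)
64: left child of 65 (depth 2)
26: right child of 22 (depth 5)
28: right child of 26 (depth 6)
34: right child of 28 (depth 7)
68: right child of 65 (depth 2)
39: right child of 36 (depth 3)
52: right child of 51 (depth 5)
46: left child of 47 (depth 3)
16: left child of 19 (depth 6)

The deepest node is 34 at depth 7.

7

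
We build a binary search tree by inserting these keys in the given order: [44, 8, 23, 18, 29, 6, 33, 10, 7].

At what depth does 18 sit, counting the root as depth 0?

3

44: root
8: left child of 44 (depth 1)
23: right child of 8 (depth 2)
18: left child of 23 (depth 3)
29: right child of 23 (depth 3)
6: left child of 8 (depth 2)
33: right child of 29 (depth 4)
10: left child of 18 (depth 4)
7: right child of 6 (depth 3)

Path to 18: 44 → 8 → 23 → 18, which is 3 edges.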